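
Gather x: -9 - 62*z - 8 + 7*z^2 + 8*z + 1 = 7*z^2 - 54*z - 16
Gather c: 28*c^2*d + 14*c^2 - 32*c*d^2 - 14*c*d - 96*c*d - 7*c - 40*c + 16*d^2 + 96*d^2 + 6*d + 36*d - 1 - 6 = c^2*(28*d + 14) + c*(-32*d^2 - 110*d - 47) + 112*d^2 + 42*d - 7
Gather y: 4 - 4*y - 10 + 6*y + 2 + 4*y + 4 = 6*y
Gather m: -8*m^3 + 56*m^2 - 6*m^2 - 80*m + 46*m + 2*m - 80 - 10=-8*m^3 + 50*m^2 - 32*m - 90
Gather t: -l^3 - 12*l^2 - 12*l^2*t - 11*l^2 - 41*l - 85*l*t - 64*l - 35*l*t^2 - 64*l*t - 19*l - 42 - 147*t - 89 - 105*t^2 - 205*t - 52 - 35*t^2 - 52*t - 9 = -l^3 - 23*l^2 - 124*l + t^2*(-35*l - 140) + t*(-12*l^2 - 149*l - 404) - 192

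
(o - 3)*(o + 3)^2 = o^3 + 3*o^2 - 9*o - 27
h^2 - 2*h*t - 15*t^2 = (h - 5*t)*(h + 3*t)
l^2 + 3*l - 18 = (l - 3)*(l + 6)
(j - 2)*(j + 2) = j^2 - 4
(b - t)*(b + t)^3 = b^4 + 2*b^3*t - 2*b*t^3 - t^4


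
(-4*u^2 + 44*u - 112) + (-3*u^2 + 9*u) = -7*u^2 + 53*u - 112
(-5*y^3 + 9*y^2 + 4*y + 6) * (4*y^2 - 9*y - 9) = -20*y^5 + 81*y^4 - 20*y^3 - 93*y^2 - 90*y - 54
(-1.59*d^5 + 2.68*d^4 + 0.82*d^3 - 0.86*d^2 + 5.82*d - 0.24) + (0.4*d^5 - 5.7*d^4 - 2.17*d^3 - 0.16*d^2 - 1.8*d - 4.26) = -1.19*d^5 - 3.02*d^4 - 1.35*d^3 - 1.02*d^2 + 4.02*d - 4.5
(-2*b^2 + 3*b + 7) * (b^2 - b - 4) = -2*b^4 + 5*b^3 + 12*b^2 - 19*b - 28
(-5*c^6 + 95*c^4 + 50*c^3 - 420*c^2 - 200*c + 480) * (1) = -5*c^6 + 95*c^4 + 50*c^3 - 420*c^2 - 200*c + 480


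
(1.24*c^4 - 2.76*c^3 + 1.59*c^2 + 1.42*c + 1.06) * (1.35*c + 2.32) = 1.674*c^5 - 0.8492*c^4 - 4.2567*c^3 + 5.6058*c^2 + 4.7254*c + 2.4592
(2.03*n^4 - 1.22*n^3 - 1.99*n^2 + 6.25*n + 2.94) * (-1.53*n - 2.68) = -3.1059*n^5 - 3.5738*n^4 + 6.3143*n^3 - 4.2293*n^2 - 21.2482*n - 7.8792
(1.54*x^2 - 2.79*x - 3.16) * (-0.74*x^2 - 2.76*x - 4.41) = -1.1396*x^4 - 2.1858*x^3 + 3.2474*x^2 + 21.0255*x + 13.9356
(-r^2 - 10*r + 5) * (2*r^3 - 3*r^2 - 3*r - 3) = -2*r^5 - 17*r^4 + 43*r^3 + 18*r^2 + 15*r - 15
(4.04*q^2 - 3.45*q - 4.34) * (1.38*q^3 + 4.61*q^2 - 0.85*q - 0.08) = 5.5752*q^5 + 13.8634*q^4 - 25.3277*q^3 - 17.3981*q^2 + 3.965*q + 0.3472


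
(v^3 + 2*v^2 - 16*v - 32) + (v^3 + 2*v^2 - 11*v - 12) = 2*v^3 + 4*v^2 - 27*v - 44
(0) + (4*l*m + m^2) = 4*l*m + m^2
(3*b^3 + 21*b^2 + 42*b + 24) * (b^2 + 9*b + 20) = 3*b^5 + 48*b^4 + 291*b^3 + 822*b^2 + 1056*b + 480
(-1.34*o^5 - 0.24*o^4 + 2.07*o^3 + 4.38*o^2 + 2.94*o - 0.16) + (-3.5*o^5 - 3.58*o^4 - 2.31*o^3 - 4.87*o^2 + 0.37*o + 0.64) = -4.84*o^5 - 3.82*o^4 - 0.24*o^3 - 0.49*o^2 + 3.31*o + 0.48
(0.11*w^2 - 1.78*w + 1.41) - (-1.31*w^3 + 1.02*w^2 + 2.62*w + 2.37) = 1.31*w^3 - 0.91*w^2 - 4.4*w - 0.96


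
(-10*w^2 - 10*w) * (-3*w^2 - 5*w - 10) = 30*w^4 + 80*w^3 + 150*w^2 + 100*w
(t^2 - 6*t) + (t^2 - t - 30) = 2*t^2 - 7*t - 30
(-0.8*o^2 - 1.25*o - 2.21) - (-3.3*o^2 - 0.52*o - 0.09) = 2.5*o^2 - 0.73*o - 2.12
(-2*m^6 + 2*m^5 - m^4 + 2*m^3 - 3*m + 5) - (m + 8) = -2*m^6 + 2*m^5 - m^4 + 2*m^3 - 4*m - 3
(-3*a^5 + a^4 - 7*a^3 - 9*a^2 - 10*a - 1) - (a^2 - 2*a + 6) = -3*a^5 + a^4 - 7*a^3 - 10*a^2 - 8*a - 7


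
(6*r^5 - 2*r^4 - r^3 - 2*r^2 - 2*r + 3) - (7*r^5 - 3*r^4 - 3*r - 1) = -r^5 + r^4 - r^3 - 2*r^2 + r + 4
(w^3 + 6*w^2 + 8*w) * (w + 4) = w^4 + 10*w^3 + 32*w^2 + 32*w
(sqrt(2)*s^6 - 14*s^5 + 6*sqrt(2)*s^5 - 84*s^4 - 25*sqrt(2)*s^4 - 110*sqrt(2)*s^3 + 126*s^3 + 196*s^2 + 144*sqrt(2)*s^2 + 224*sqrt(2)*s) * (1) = sqrt(2)*s^6 - 14*s^5 + 6*sqrt(2)*s^5 - 84*s^4 - 25*sqrt(2)*s^4 - 110*sqrt(2)*s^3 + 126*s^3 + 196*s^2 + 144*sqrt(2)*s^2 + 224*sqrt(2)*s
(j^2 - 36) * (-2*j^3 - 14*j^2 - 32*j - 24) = -2*j^5 - 14*j^4 + 40*j^3 + 480*j^2 + 1152*j + 864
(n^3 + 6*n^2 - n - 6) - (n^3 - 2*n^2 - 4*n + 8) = 8*n^2 + 3*n - 14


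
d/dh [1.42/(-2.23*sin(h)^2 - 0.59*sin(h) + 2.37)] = (6.3332*sin(h) + 0.8378)*cos(h)/(2.23*sin(h)^2 + 0.59*sin(h) - 2.37)^2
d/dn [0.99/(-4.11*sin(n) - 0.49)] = 4.0689*cos(n)/(4.11*sin(n) + 0.49)^2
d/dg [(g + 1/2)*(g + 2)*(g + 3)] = 3*g^2 + 11*g + 17/2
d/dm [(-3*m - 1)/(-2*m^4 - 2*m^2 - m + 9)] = (6*m^4 + 6*m^2 + 3*m - (3*m + 1)*(8*m^3 + 4*m + 1) - 27)/(2*m^4 + 2*m^2 + m - 9)^2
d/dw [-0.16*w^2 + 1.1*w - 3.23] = 1.1 - 0.32*w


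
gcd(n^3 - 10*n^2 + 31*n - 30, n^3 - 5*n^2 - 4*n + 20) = n^2 - 7*n + 10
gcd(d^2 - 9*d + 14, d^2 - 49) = d - 7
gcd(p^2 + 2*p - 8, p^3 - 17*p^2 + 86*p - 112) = p - 2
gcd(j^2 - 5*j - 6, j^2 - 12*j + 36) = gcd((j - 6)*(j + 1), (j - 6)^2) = j - 6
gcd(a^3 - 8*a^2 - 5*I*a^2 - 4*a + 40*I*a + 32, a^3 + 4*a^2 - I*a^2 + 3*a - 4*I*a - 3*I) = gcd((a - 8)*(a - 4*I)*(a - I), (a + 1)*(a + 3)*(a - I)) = a - I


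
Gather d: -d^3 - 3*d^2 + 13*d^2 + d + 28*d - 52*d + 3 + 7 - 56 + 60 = -d^3 + 10*d^2 - 23*d + 14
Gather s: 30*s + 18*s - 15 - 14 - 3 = 48*s - 32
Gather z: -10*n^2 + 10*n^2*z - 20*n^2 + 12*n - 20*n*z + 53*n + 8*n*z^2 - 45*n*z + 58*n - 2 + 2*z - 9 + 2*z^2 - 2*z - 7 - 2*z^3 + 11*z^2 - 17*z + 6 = -30*n^2 + 123*n - 2*z^3 + z^2*(8*n + 13) + z*(10*n^2 - 65*n - 17) - 12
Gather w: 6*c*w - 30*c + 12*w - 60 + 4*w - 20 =-30*c + w*(6*c + 16) - 80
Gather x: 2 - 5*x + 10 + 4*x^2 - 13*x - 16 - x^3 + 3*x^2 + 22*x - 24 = -x^3 + 7*x^2 + 4*x - 28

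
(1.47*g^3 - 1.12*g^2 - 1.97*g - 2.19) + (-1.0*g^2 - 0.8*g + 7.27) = 1.47*g^3 - 2.12*g^2 - 2.77*g + 5.08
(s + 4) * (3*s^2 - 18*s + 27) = 3*s^3 - 6*s^2 - 45*s + 108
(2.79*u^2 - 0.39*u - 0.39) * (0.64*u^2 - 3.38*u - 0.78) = 1.7856*u^4 - 9.6798*u^3 - 1.1076*u^2 + 1.6224*u + 0.3042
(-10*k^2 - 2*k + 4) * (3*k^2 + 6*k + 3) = -30*k^4 - 66*k^3 - 30*k^2 + 18*k + 12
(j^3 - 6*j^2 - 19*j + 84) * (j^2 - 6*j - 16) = j^5 - 12*j^4 + j^3 + 294*j^2 - 200*j - 1344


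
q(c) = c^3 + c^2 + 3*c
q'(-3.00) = 24.00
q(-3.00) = -27.00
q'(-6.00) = 99.00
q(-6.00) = -198.00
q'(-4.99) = 67.72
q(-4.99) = -114.32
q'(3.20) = 40.12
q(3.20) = 52.61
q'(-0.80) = 3.32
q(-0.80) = -2.27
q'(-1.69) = 8.19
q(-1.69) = -7.04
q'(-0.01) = 2.98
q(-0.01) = -0.03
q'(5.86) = 117.74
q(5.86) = 253.15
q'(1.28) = 10.48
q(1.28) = 7.58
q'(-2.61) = 18.22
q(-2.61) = -18.80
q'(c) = 3*c^2 + 2*c + 3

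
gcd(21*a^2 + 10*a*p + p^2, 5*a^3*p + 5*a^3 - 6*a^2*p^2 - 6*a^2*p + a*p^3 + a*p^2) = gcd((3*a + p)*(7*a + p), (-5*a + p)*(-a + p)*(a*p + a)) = 1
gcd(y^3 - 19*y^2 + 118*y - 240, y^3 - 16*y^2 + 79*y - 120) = y^2 - 13*y + 40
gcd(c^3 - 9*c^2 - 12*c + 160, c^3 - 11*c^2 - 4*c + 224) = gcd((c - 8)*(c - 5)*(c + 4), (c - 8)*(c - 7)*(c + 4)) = c^2 - 4*c - 32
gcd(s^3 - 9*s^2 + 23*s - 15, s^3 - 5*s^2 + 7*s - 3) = s^2 - 4*s + 3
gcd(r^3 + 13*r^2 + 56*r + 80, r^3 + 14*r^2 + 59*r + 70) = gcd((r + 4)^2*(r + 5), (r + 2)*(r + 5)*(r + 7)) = r + 5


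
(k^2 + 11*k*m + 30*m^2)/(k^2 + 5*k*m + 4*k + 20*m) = (k + 6*m)/(k + 4)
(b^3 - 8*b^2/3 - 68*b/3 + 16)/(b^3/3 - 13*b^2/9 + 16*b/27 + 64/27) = 9*(3*b^3 - 8*b^2 - 68*b + 48)/(9*b^3 - 39*b^2 + 16*b + 64)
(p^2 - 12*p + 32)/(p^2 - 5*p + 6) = (p^2 - 12*p + 32)/(p^2 - 5*p + 6)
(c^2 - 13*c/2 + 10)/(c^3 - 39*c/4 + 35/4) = 2*(c - 4)/(2*c^2 + 5*c - 7)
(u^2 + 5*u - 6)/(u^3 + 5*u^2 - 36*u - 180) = (u - 1)/(u^2 - u - 30)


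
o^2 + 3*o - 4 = (o - 1)*(o + 4)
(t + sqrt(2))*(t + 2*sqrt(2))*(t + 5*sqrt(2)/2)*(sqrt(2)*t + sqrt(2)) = sqrt(2)*t^4 + sqrt(2)*t^3 + 11*t^3 + 11*t^2 + 19*sqrt(2)*t^2 + 20*t + 19*sqrt(2)*t + 20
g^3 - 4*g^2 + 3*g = g*(g - 3)*(g - 1)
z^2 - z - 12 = (z - 4)*(z + 3)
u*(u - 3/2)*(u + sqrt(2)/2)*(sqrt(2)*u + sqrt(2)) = sqrt(2)*u^4 - sqrt(2)*u^3/2 + u^3 - 3*sqrt(2)*u^2/2 - u^2/2 - 3*u/2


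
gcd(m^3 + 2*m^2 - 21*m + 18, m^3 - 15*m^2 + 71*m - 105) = m - 3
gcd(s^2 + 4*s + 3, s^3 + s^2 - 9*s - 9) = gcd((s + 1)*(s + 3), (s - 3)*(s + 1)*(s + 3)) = s^2 + 4*s + 3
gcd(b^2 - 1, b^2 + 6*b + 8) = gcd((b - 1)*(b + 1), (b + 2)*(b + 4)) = 1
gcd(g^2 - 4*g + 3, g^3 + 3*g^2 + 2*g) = 1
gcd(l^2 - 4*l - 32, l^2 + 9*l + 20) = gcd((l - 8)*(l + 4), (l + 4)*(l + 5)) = l + 4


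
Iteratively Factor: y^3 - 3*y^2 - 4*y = (y)*(y^2 - 3*y - 4) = y*(y + 1)*(y - 4)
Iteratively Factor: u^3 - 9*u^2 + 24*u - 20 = (u - 2)*(u^2 - 7*u + 10) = (u - 5)*(u - 2)*(u - 2)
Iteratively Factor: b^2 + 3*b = (b + 3)*(b)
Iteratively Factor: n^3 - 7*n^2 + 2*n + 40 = (n - 5)*(n^2 - 2*n - 8) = (n - 5)*(n - 4)*(n + 2)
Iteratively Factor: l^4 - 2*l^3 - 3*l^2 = (l - 3)*(l^3 + l^2) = (l - 3)*(l + 1)*(l^2) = l*(l - 3)*(l + 1)*(l)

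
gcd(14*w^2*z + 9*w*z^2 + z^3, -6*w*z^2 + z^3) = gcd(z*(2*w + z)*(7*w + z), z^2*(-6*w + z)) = z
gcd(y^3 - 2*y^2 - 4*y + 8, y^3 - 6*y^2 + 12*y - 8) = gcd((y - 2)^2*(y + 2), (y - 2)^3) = y^2 - 4*y + 4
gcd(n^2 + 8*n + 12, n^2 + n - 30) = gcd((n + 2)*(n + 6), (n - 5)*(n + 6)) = n + 6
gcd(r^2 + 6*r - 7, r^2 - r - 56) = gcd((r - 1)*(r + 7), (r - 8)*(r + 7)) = r + 7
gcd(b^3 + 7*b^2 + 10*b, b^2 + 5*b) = b^2 + 5*b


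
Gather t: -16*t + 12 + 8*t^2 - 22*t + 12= 8*t^2 - 38*t + 24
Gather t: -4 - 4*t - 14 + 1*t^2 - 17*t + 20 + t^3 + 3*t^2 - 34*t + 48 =t^3 + 4*t^2 - 55*t + 50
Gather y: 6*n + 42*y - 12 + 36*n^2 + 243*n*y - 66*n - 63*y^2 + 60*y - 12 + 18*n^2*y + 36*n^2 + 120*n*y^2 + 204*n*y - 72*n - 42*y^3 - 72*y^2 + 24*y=72*n^2 - 132*n - 42*y^3 + y^2*(120*n - 135) + y*(18*n^2 + 447*n + 126) - 24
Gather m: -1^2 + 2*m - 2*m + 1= 0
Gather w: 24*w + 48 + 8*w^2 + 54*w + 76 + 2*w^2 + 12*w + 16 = 10*w^2 + 90*w + 140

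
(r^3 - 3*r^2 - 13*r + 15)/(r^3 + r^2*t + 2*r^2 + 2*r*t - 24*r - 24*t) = (r^3 - 3*r^2 - 13*r + 15)/(r^3 + r^2*t + 2*r^2 + 2*r*t - 24*r - 24*t)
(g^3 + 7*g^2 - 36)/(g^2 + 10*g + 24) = (g^2 + g - 6)/(g + 4)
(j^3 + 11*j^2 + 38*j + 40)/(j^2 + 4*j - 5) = (j^2 + 6*j + 8)/(j - 1)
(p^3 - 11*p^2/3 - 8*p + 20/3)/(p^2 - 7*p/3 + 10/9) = 3*(p^2 - 3*p - 10)/(3*p - 5)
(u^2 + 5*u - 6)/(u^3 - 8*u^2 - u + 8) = (u + 6)/(u^2 - 7*u - 8)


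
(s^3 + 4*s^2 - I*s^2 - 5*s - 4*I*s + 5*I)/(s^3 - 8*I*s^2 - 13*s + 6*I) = (s^2 + 4*s - 5)/(s^2 - 7*I*s - 6)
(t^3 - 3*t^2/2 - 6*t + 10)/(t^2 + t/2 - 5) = t - 2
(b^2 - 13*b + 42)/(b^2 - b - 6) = (-b^2 + 13*b - 42)/(-b^2 + b + 6)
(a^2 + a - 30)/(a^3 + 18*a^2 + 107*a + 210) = (a - 5)/(a^2 + 12*a + 35)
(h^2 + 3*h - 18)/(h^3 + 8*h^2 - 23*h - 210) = (h - 3)/(h^2 + 2*h - 35)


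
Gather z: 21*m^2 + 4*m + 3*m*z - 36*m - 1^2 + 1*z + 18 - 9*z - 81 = 21*m^2 - 32*m + z*(3*m - 8) - 64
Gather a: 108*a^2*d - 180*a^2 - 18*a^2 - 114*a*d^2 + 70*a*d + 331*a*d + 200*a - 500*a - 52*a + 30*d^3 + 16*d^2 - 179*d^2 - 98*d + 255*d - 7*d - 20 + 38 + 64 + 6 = a^2*(108*d - 198) + a*(-114*d^2 + 401*d - 352) + 30*d^3 - 163*d^2 + 150*d + 88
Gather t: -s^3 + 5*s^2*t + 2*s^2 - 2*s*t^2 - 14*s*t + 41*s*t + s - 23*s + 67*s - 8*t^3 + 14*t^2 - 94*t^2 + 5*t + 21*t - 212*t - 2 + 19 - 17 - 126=-s^3 + 2*s^2 + 45*s - 8*t^3 + t^2*(-2*s - 80) + t*(5*s^2 + 27*s - 186) - 126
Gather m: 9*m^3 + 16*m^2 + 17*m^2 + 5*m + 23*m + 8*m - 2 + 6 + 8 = 9*m^3 + 33*m^2 + 36*m + 12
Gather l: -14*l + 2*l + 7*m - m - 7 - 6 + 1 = -12*l + 6*m - 12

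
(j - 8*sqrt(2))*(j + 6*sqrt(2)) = j^2 - 2*sqrt(2)*j - 96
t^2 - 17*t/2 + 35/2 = (t - 5)*(t - 7/2)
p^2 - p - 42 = (p - 7)*(p + 6)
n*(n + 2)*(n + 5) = n^3 + 7*n^2 + 10*n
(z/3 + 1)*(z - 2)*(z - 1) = z^3/3 - 7*z/3 + 2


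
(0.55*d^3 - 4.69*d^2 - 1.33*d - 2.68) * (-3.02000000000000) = -1.661*d^3 + 14.1638*d^2 + 4.0166*d + 8.0936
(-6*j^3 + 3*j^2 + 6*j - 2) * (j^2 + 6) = -6*j^5 + 3*j^4 - 30*j^3 + 16*j^2 + 36*j - 12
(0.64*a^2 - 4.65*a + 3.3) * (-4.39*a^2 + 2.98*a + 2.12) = -2.8096*a^4 + 22.3207*a^3 - 26.9872*a^2 - 0.0240000000000009*a + 6.996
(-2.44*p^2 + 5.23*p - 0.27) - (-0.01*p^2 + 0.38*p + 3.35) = -2.43*p^2 + 4.85*p - 3.62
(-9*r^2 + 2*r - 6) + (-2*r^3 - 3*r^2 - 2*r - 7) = -2*r^3 - 12*r^2 - 13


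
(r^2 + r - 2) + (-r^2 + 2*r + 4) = 3*r + 2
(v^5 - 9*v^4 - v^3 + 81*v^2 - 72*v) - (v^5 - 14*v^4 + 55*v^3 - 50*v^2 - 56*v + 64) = 5*v^4 - 56*v^3 + 131*v^2 - 16*v - 64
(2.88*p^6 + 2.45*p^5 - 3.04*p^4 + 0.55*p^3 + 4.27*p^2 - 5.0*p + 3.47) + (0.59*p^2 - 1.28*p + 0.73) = 2.88*p^6 + 2.45*p^5 - 3.04*p^4 + 0.55*p^3 + 4.86*p^2 - 6.28*p + 4.2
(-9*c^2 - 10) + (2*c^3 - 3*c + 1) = 2*c^3 - 9*c^2 - 3*c - 9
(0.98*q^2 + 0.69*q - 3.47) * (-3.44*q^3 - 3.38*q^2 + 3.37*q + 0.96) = -3.3712*q^5 - 5.686*q^4 + 12.9072*q^3 + 14.9947*q^2 - 11.0315*q - 3.3312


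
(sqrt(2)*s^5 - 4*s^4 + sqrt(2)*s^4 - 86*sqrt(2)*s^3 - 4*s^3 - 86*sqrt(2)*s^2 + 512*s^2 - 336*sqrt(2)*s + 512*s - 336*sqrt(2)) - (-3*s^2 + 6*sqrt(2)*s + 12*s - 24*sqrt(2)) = sqrt(2)*s^5 - 4*s^4 + sqrt(2)*s^4 - 86*sqrt(2)*s^3 - 4*s^3 - 86*sqrt(2)*s^2 + 515*s^2 - 342*sqrt(2)*s + 500*s - 312*sqrt(2)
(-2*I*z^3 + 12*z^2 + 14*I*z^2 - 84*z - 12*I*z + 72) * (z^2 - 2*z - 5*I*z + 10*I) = -2*I*z^5 + 2*z^4 + 18*I*z^4 - 18*z^3 - 100*I*z^3 + 40*z^2 + 564*I*z^2 - 24*z - 1200*I*z + 720*I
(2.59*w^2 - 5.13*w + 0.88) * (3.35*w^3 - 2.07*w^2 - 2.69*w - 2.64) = 8.6765*w^5 - 22.5468*w^4 + 6.6*w^3 + 5.1405*w^2 + 11.176*w - 2.3232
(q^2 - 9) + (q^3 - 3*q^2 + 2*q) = q^3 - 2*q^2 + 2*q - 9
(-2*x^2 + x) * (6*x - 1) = -12*x^3 + 8*x^2 - x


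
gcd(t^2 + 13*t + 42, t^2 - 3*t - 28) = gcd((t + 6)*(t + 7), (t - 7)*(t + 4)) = 1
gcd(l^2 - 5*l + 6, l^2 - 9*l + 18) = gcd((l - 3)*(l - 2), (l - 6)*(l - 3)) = l - 3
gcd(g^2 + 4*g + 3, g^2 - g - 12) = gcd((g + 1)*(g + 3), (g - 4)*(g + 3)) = g + 3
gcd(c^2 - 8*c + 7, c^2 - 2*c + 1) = c - 1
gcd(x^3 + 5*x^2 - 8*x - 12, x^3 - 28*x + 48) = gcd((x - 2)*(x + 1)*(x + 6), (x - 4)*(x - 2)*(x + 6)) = x^2 + 4*x - 12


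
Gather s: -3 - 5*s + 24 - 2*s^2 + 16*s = -2*s^2 + 11*s + 21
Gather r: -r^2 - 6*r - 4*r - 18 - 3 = -r^2 - 10*r - 21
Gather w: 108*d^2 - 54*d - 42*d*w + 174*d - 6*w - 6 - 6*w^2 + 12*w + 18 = 108*d^2 + 120*d - 6*w^2 + w*(6 - 42*d) + 12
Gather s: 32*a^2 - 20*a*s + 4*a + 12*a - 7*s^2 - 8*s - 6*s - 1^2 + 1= 32*a^2 + 16*a - 7*s^2 + s*(-20*a - 14)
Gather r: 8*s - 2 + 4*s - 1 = 12*s - 3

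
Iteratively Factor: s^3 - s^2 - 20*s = (s)*(s^2 - s - 20) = s*(s + 4)*(s - 5)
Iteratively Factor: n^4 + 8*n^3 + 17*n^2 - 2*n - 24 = (n + 2)*(n^3 + 6*n^2 + 5*n - 12) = (n + 2)*(n + 4)*(n^2 + 2*n - 3) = (n - 1)*(n + 2)*(n + 4)*(n + 3)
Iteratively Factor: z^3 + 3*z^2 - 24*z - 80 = (z + 4)*(z^2 - z - 20) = (z - 5)*(z + 4)*(z + 4)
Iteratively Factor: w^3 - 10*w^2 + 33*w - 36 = (w - 3)*(w^2 - 7*w + 12) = (w - 3)^2*(w - 4)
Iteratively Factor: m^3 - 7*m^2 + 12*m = (m - 4)*(m^2 - 3*m) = (m - 4)*(m - 3)*(m)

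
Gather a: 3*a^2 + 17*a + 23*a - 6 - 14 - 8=3*a^2 + 40*a - 28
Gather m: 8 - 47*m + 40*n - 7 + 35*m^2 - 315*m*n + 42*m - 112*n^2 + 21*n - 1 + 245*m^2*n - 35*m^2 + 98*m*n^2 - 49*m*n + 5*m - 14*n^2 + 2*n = 245*m^2*n + m*(98*n^2 - 364*n) - 126*n^2 + 63*n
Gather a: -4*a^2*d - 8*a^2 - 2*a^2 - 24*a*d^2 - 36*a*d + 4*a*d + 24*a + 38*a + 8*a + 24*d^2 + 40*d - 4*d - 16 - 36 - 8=a^2*(-4*d - 10) + a*(-24*d^2 - 32*d + 70) + 24*d^2 + 36*d - 60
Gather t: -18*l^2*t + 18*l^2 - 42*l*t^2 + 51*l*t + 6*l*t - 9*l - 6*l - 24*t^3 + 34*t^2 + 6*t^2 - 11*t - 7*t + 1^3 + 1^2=18*l^2 - 15*l - 24*t^3 + t^2*(40 - 42*l) + t*(-18*l^2 + 57*l - 18) + 2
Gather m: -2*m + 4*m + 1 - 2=2*m - 1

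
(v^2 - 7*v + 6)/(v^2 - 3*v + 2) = (v - 6)/(v - 2)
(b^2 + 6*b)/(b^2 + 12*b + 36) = b/(b + 6)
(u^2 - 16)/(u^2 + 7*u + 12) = (u - 4)/(u + 3)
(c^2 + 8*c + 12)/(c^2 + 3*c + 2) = (c + 6)/(c + 1)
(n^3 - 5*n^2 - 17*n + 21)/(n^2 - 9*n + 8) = (n^2 - 4*n - 21)/(n - 8)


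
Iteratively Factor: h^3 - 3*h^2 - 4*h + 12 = (h - 2)*(h^2 - h - 6) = (h - 2)*(h + 2)*(h - 3)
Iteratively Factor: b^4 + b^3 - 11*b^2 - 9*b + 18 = (b + 2)*(b^3 - b^2 - 9*b + 9) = (b + 2)*(b + 3)*(b^2 - 4*b + 3) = (b - 1)*(b + 2)*(b + 3)*(b - 3)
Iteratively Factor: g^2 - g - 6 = (g + 2)*(g - 3)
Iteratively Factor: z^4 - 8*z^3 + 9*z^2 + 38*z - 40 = (z - 1)*(z^3 - 7*z^2 + 2*z + 40) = (z - 1)*(z + 2)*(z^2 - 9*z + 20) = (z - 4)*(z - 1)*(z + 2)*(z - 5)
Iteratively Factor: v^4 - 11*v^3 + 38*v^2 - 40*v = (v - 4)*(v^3 - 7*v^2 + 10*v) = v*(v - 4)*(v^2 - 7*v + 10) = v*(v - 5)*(v - 4)*(v - 2)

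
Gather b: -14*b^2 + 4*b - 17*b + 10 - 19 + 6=-14*b^2 - 13*b - 3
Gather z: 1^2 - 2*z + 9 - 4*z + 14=24 - 6*z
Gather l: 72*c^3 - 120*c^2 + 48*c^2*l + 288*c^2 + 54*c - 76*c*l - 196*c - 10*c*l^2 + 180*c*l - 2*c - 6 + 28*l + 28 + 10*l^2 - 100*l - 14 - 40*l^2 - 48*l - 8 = 72*c^3 + 168*c^2 - 144*c + l^2*(-10*c - 30) + l*(48*c^2 + 104*c - 120)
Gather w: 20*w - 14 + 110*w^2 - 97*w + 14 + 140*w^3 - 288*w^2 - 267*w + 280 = 140*w^3 - 178*w^2 - 344*w + 280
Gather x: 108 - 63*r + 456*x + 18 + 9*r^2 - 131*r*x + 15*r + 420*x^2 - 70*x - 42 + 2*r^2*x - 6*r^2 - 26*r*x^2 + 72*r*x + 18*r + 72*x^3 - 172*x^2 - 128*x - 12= 3*r^2 - 30*r + 72*x^3 + x^2*(248 - 26*r) + x*(2*r^2 - 59*r + 258) + 72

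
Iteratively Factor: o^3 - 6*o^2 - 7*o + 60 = (o + 3)*(o^2 - 9*o + 20) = (o - 4)*(o + 3)*(o - 5)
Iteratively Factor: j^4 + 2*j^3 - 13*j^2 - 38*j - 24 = (j + 1)*(j^3 + j^2 - 14*j - 24) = (j - 4)*(j + 1)*(j^2 + 5*j + 6) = (j - 4)*(j + 1)*(j + 2)*(j + 3)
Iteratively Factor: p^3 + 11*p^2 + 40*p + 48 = (p + 4)*(p^2 + 7*p + 12) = (p + 4)^2*(p + 3)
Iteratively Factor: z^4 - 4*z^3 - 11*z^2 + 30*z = (z - 5)*(z^3 + z^2 - 6*z) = z*(z - 5)*(z^2 + z - 6) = z*(z - 5)*(z - 2)*(z + 3)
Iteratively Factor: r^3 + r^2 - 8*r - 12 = (r + 2)*(r^2 - r - 6) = (r + 2)^2*(r - 3)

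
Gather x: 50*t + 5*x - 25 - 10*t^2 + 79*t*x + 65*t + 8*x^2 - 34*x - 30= -10*t^2 + 115*t + 8*x^2 + x*(79*t - 29) - 55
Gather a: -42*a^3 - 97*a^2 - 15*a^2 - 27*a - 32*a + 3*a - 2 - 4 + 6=-42*a^3 - 112*a^2 - 56*a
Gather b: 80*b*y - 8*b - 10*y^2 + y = b*(80*y - 8) - 10*y^2 + y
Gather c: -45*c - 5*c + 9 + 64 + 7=80 - 50*c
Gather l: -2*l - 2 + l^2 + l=l^2 - l - 2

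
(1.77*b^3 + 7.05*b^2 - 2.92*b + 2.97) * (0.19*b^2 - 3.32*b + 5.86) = 0.3363*b^5 - 4.5369*b^4 - 13.5886*b^3 + 51.5717*b^2 - 26.9716*b + 17.4042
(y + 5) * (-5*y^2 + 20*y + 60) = -5*y^3 - 5*y^2 + 160*y + 300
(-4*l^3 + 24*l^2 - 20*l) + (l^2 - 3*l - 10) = -4*l^3 + 25*l^2 - 23*l - 10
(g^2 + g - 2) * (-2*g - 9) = -2*g^3 - 11*g^2 - 5*g + 18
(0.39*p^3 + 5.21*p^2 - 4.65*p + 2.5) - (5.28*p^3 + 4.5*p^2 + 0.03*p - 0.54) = -4.89*p^3 + 0.71*p^2 - 4.68*p + 3.04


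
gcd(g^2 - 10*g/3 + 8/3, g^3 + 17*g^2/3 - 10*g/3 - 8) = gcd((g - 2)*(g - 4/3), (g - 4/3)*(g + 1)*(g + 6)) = g - 4/3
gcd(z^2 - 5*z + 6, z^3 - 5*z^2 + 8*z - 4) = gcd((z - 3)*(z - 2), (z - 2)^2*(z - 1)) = z - 2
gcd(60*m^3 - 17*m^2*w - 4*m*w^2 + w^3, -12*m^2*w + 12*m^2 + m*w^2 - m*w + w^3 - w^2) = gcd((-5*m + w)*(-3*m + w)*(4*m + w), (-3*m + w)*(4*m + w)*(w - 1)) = -12*m^2 + m*w + w^2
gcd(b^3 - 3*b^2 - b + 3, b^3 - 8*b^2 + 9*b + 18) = b^2 - 2*b - 3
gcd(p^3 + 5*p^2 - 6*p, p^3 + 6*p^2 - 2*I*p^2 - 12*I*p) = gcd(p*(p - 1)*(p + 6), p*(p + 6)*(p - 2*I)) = p^2 + 6*p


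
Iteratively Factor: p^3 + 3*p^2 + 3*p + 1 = (p + 1)*(p^2 + 2*p + 1) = (p + 1)^2*(p + 1)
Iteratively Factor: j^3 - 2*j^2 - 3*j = (j)*(j^2 - 2*j - 3) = j*(j + 1)*(j - 3)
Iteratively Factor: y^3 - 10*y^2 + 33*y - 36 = (y - 3)*(y^2 - 7*y + 12) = (y - 3)^2*(y - 4)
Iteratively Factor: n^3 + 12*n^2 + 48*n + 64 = (n + 4)*(n^2 + 8*n + 16) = (n + 4)^2*(n + 4)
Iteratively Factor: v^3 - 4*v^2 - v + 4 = (v - 4)*(v^2 - 1) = (v - 4)*(v - 1)*(v + 1)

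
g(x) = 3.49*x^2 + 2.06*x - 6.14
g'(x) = 6.98*x + 2.06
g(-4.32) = 50.09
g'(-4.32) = -28.09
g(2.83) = 27.64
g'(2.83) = 21.81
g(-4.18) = 46.23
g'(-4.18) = -27.12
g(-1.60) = -0.50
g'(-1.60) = -9.11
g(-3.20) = 23.01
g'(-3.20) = -20.28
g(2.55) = 21.81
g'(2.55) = 19.86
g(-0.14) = -6.36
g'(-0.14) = 1.08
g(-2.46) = 9.91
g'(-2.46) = -15.11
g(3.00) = 31.45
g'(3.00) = 23.00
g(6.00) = 131.86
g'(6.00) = 43.94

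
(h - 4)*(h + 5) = h^2 + h - 20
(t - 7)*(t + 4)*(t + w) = t^3 + t^2*w - 3*t^2 - 3*t*w - 28*t - 28*w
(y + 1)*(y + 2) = y^2 + 3*y + 2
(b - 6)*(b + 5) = b^2 - b - 30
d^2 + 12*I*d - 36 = (d + 6*I)^2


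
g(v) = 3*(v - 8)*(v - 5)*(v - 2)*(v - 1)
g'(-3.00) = -3516.00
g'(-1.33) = -1367.33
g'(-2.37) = -2558.40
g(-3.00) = 5280.00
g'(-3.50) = -4417.50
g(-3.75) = 8424.20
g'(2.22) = 62.52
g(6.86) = -181.16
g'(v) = 3*(v - 8)*(v - 5)*(v - 2) + 3*(v - 8)*(v - 5)*(v - 1) + 3*(v - 8)*(v - 2)*(v - 1) + 3*(v - 5)*(v - 2)*(v - 1) = 12*v^3 - 144*v^2 + 486*v - 438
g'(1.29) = -24.93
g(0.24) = 148.22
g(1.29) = -15.38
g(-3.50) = 7257.94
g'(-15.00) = -80628.00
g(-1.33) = 1374.70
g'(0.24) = -329.49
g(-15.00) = 375360.00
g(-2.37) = 3376.59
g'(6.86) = -6.68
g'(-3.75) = -4918.31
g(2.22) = 12.94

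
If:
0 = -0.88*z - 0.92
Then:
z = -1.05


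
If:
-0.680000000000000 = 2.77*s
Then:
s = -0.25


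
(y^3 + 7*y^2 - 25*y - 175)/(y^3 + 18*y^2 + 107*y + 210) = (y - 5)/(y + 6)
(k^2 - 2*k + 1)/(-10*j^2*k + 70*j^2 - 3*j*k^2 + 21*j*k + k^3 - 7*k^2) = (-k^2 + 2*k - 1)/(10*j^2*k - 70*j^2 + 3*j*k^2 - 21*j*k - k^3 + 7*k^2)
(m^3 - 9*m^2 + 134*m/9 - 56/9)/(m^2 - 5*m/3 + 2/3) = (3*m^2 - 25*m + 28)/(3*(m - 1))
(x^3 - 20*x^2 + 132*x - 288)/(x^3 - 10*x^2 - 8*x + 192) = (x - 6)/(x + 4)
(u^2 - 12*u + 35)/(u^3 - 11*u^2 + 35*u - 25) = (u - 7)/(u^2 - 6*u + 5)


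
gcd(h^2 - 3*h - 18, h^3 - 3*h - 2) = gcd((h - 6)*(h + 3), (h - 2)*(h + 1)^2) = 1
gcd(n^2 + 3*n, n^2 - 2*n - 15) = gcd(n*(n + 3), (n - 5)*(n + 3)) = n + 3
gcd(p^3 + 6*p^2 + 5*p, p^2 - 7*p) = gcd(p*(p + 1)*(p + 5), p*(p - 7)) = p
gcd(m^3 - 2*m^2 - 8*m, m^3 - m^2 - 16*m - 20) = m + 2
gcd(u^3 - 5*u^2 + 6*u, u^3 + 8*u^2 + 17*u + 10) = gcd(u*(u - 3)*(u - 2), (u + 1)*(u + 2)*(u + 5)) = 1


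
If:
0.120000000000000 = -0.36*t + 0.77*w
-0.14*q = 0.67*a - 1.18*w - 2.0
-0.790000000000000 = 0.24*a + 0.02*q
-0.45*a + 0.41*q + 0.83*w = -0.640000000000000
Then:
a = -3.43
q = 1.65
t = -7.70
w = -3.45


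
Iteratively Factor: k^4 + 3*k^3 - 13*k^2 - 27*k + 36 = (k - 1)*(k^3 + 4*k^2 - 9*k - 36) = (k - 1)*(k + 3)*(k^2 + k - 12) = (k - 3)*(k - 1)*(k + 3)*(k + 4)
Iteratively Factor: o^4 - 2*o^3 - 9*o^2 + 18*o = (o - 3)*(o^3 + o^2 - 6*o) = (o - 3)*(o + 3)*(o^2 - 2*o) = o*(o - 3)*(o + 3)*(o - 2)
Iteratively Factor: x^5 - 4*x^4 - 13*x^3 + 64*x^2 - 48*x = (x)*(x^4 - 4*x^3 - 13*x^2 + 64*x - 48) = x*(x - 3)*(x^3 - x^2 - 16*x + 16) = x*(x - 3)*(x - 1)*(x^2 - 16) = x*(x - 3)*(x - 1)*(x + 4)*(x - 4)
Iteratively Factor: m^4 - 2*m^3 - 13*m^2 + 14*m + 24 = (m - 4)*(m^3 + 2*m^2 - 5*m - 6) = (m - 4)*(m + 1)*(m^2 + m - 6) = (m - 4)*(m - 2)*(m + 1)*(m + 3)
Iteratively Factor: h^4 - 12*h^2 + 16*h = (h - 2)*(h^3 + 2*h^2 - 8*h) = (h - 2)*(h + 4)*(h^2 - 2*h) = h*(h - 2)*(h + 4)*(h - 2)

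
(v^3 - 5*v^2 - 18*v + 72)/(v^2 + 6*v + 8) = (v^2 - 9*v + 18)/(v + 2)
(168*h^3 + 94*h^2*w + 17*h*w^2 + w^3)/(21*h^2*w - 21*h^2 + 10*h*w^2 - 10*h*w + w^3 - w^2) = (24*h^2 + 10*h*w + w^2)/(3*h*w - 3*h + w^2 - w)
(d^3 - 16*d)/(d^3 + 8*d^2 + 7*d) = (d^2 - 16)/(d^2 + 8*d + 7)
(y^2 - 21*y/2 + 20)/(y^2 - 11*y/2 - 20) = (2*y - 5)/(2*y + 5)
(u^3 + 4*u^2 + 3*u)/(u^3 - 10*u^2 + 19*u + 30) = u*(u + 3)/(u^2 - 11*u + 30)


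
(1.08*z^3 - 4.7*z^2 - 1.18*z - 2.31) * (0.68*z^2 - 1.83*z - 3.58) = 0.7344*z^5 - 5.1724*z^4 + 3.9322*z^3 + 17.4146*z^2 + 8.4517*z + 8.2698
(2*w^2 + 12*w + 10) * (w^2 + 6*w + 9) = 2*w^4 + 24*w^3 + 100*w^2 + 168*w + 90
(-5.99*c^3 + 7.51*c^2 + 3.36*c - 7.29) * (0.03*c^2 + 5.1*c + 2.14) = -0.1797*c^5 - 30.3237*c^4 + 25.5832*c^3 + 32.9887*c^2 - 29.9886*c - 15.6006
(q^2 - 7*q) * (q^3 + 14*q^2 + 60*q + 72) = q^5 + 7*q^4 - 38*q^3 - 348*q^2 - 504*q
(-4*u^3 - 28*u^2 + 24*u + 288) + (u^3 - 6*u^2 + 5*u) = -3*u^3 - 34*u^2 + 29*u + 288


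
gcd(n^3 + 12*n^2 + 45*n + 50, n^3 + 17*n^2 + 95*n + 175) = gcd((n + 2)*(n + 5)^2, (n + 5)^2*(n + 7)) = n^2 + 10*n + 25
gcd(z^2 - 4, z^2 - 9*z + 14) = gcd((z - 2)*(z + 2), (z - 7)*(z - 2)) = z - 2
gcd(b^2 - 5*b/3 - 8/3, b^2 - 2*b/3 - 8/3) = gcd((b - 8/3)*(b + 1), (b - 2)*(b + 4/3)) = 1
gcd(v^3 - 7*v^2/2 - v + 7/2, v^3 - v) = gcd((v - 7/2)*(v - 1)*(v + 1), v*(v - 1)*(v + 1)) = v^2 - 1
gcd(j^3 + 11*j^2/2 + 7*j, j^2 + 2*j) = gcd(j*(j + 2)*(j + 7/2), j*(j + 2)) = j^2 + 2*j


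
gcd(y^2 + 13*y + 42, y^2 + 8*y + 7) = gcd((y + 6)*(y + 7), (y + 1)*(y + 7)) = y + 7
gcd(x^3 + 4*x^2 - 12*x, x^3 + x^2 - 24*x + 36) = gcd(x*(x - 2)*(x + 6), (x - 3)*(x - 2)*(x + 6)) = x^2 + 4*x - 12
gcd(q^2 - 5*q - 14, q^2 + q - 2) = q + 2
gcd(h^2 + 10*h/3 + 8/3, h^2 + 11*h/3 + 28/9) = h + 4/3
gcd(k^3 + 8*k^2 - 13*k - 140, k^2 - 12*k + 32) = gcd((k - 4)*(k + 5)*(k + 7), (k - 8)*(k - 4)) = k - 4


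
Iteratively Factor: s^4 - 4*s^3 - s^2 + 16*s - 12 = (s - 2)*(s^3 - 2*s^2 - 5*s + 6) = (s - 2)*(s + 2)*(s^2 - 4*s + 3) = (s - 2)*(s - 1)*(s + 2)*(s - 3)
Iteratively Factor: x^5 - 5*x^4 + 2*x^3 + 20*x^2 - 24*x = (x + 2)*(x^4 - 7*x^3 + 16*x^2 - 12*x) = (x - 2)*(x + 2)*(x^3 - 5*x^2 + 6*x) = (x - 2)^2*(x + 2)*(x^2 - 3*x) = x*(x - 2)^2*(x + 2)*(x - 3)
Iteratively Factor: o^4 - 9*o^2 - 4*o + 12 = (o + 2)*(o^3 - 2*o^2 - 5*o + 6) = (o - 1)*(o + 2)*(o^2 - o - 6) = (o - 3)*(o - 1)*(o + 2)*(o + 2)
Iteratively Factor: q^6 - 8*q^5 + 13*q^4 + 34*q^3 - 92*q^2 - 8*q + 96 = (q + 1)*(q^5 - 9*q^4 + 22*q^3 + 12*q^2 - 104*q + 96) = (q - 4)*(q + 1)*(q^4 - 5*q^3 + 2*q^2 + 20*q - 24) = (q - 4)*(q - 3)*(q + 1)*(q^3 - 2*q^2 - 4*q + 8) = (q - 4)*(q - 3)*(q - 2)*(q + 1)*(q^2 - 4) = (q - 4)*(q - 3)*(q - 2)*(q + 1)*(q + 2)*(q - 2)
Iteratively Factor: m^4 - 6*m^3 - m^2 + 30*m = (m - 3)*(m^3 - 3*m^2 - 10*m) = m*(m - 3)*(m^2 - 3*m - 10) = m*(m - 3)*(m + 2)*(m - 5)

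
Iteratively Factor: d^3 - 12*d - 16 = (d + 2)*(d^2 - 2*d - 8) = (d + 2)^2*(d - 4)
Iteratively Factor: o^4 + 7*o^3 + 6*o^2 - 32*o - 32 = (o + 4)*(o^3 + 3*o^2 - 6*o - 8) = (o + 4)^2*(o^2 - o - 2) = (o + 1)*(o + 4)^2*(o - 2)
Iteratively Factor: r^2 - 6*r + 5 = (r - 5)*(r - 1)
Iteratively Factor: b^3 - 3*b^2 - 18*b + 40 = (b - 5)*(b^2 + 2*b - 8) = (b - 5)*(b + 4)*(b - 2)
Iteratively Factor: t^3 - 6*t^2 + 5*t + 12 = (t + 1)*(t^2 - 7*t + 12) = (t - 4)*(t + 1)*(t - 3)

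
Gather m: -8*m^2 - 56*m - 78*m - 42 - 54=-8*m^2 - 134*m - 96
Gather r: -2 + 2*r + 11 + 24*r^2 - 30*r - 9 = 24*r^2 - 28*r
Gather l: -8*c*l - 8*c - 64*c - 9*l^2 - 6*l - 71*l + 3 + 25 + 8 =-72*c - 9*l^2 + l*(-8*c - 77) + 36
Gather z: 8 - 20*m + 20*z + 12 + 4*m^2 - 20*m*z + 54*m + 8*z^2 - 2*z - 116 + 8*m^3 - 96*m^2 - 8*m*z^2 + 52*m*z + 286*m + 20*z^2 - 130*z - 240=8*m^3 - 92*m^2 + 320*m + z^2*(28 - 8*m) + z*(32*m - 112) - 336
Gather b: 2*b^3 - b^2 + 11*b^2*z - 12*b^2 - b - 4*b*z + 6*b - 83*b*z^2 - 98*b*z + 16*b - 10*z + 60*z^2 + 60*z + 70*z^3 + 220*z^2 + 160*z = 2*b^3 + b^2*(11*z - 13) + b*(-83*z^2 - 102*z + 21) + 70*z^3 + 280*z^2 + 210*z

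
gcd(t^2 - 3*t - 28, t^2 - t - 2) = 1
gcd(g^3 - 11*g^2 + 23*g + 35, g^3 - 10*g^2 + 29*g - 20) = g - 5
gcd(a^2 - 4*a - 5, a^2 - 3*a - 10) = a - 5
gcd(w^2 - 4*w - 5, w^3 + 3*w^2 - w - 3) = w + 1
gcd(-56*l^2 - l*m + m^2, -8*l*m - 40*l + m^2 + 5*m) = 8*l - m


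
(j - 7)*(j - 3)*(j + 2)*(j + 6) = j^4 - 2*j^3 - 47*j^2 + 48*j + 252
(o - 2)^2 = o^2 - 4*o + 4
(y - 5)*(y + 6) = y^2 + y - 30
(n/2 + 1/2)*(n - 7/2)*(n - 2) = n^3/2 - 9*n^2/4 + 3*n/4 + 7/2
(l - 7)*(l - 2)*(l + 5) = l^3 - 4*l^2 - 31*l + 70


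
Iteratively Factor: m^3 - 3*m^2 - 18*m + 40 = (m + 4)*(m^2 - 7*m + 10) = (m - 5)*(m + 4)*(m - 2)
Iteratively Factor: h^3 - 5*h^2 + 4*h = (h - 1)*(h^2 - 4*h) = h*(h - 1)*(h - 4)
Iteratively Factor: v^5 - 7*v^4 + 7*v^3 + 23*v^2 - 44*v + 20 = (v - 1)*(v^4 - 6*v^3 + v^2 + 24*v - 20) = (v - 2)*(v - 1)*(v^3 - 4*v^2 - 7*v + 10) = (v - 2)*(v - 1)*(v + 2)*(v^2 - 6*v + 5) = (v - 5)*(v - 2)*(v - 1)*(v + 2)*(v - 1)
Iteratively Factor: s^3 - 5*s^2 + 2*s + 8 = (s - 4)*(s^2 - s - 2) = (s - 4)*(s + 1)*(s - 2)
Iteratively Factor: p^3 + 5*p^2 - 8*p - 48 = (p + 4)*(p^2 + p - 12) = (p - 3)*(p + 4)*(p + 4)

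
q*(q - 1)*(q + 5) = q^3 + 4*q^2 - 5*q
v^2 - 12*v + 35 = (v - 7)*(v - 5)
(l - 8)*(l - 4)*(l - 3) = l^3 - 15*l^2 + 68*l - 96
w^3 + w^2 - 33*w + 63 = (w - 3)^2*(w + 7)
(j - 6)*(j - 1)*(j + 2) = j^3 - 5*j^2 - 8*j + 12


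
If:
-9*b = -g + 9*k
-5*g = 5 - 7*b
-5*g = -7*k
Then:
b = 190/581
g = -45/83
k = -225/581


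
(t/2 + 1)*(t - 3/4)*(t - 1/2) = t^3/2 + 3*t^2/8 - 17*t/16 + 3/8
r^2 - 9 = (r - 3)*(r + 3)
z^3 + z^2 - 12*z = z*(z - 3)*(z + 4)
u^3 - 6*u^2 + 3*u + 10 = (u - 5)*(u - 2)*(u + 1)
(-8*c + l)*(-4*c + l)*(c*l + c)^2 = 32*c^4*l^2 + 64*c^4*l + 32*c^4 - 12*c^3*l^3 - 24*c^3*l^2 - 12*c^3*l + c^2*l^4 + 2*c^2*l^3 + c^2*l^2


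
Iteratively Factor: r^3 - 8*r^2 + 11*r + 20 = (r - 5)*(r^2 - 3*r - 4) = (r - 5)*(r - 4)*(r + 1)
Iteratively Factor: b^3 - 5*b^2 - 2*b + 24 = (b + 2)*(b^2 - 7*b + 12) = (b - 4)*(b + 2)*(b - 3)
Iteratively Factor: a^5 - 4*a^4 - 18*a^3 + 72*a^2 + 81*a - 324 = (a + 3)*(a^4 - 7*a^3 + 3*a^2 + 63*a - 108) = (a - 4)*(a + 3)*(a^3 - 3*a^2 - 9*a + 27) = (a - 4)*(a + 3)^2*(a^2 - 6*a + 9) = (a - 4)*(a - 3)*(a + 3)^2*(a - 3)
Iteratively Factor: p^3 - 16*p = (p - 4)*(p^2 + 4*p) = p*(p - 4)*(p + 4)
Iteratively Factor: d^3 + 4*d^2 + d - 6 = (d + 3)*(d^2 + d - 2) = (d - 1)*(d + 3)*(d + 2)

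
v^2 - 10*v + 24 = (v - 6)*(v - 4)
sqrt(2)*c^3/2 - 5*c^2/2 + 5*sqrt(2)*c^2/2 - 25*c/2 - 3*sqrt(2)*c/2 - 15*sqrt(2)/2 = (c + 5)*(c - 3*sqrt(2))*(sqrt(2)*c/2 + 1/2)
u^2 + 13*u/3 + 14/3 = (u + 2)*(u + 7/3)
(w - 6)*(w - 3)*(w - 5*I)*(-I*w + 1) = -I*w^4 - 4*w^3 + 9*I*w^3 + 36*w^2 - 23*I*w^2 - 72*w + 45*I*w - 90*I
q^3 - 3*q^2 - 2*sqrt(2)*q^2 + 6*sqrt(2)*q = q*(q - 3)*(q - 2*sqrt(2))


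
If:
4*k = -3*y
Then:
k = -3*y/4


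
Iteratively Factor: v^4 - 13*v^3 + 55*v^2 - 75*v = (v - 3)*(v^3 - 10*v^2 + 25*v) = v*(v - 3)*(v^2 - 10*v + 25) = v*(v - 5)*(v - 3)*(v - 5)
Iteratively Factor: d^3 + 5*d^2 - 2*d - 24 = (d + 3)*(d^2 + 2*d - 8) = (d - 2)*(d + 3)*(d + 4)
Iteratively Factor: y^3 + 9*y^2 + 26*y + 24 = (y + 4)*(y^2 + 5*y + 6) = (y + 3)*(y + 4)*(y + 2)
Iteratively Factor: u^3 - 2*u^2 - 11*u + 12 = (u - 1)*(u^2 - u - 12) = (u - 1)*(u + 3)*(u - 4)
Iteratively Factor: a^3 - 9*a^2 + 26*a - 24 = (a - 4)*(a^2 - 5*a + 6) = (a - 4)*(a - 2)*(a - 3)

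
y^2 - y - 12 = (y - 4)*(y + 3)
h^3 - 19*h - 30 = (h - 5)*(h + 2)*(h + 3)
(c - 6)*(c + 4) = c^2 - 2*c - 24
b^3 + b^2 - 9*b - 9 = (b - 3)*(b + 1)*(b + 3)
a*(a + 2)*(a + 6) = a^3 + 8*a^2 + 12*a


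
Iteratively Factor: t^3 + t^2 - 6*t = (t + 3)*(t^2 - 2*t) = (t - 2)*(t + 3)*(t)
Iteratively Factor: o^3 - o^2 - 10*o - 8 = (o - 4)*(o^2 + 3*o + 2) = (o - 4)*(o + 2)*(o + 1)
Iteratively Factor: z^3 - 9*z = (z - 3)*(z^2 + 3*z) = z*(z - 3)*(z + 3)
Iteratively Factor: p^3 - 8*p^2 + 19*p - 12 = (p - 1)*(p^2 - 7*p + 12) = (p - 4)*(p - 1)*(p - 3)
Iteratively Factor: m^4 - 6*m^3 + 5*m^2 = (m - 5)*(m^3 - m^2) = m*(m - 5)*(m^2 - m) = m*(m - 5)*(m - 1)*(m)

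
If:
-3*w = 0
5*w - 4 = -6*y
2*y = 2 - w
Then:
No Solution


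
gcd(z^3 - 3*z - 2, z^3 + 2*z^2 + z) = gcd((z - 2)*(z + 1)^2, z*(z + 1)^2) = z^2 + 2*z + 1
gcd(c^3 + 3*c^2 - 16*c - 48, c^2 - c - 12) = c^2 - c - 12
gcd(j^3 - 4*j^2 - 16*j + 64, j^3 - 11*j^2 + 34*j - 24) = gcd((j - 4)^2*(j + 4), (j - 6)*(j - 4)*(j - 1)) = j - 4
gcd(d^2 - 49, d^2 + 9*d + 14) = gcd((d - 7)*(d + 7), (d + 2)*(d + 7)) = d + 7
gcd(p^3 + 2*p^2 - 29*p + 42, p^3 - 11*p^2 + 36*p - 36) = p^2 - 5*p + 6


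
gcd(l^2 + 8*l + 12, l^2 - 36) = l + 6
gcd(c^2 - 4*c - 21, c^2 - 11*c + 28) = c - 7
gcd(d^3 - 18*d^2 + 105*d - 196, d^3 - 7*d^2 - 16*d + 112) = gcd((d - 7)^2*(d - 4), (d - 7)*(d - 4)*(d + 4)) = d^2 - 11*d + 28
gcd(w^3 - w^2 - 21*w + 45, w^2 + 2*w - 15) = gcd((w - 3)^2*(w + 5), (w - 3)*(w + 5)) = w^2 + 2*w - 15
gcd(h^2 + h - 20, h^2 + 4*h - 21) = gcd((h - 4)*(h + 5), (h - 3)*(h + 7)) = 1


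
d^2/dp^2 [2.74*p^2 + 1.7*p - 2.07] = 5.48000000000000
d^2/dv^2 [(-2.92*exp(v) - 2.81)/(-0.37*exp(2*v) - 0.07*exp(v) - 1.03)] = (0.399748*exp(4*v) + 1.463128*exp(3*v) - 6.458535*exp(2*v) - 4.480327*exp(v) + 2.895227)*exp(v)/(0.050653*exp(6*v) + 0.028749*exp(5*v) + 0.42846*exp(4*v) + 0.160405*exp(3*v) + 1.19274*exp(2*v) + 0.222789*exp(v) + 1.092727)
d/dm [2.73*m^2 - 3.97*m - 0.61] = 5.46*m - 3.97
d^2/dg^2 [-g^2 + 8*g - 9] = -2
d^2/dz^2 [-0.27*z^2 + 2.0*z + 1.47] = -0.540000000000000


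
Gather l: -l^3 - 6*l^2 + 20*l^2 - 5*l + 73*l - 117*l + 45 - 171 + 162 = -l^3 + 14*l^2 - 49*l + 36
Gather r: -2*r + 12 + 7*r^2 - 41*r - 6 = 7*r^2 - 43*r + 6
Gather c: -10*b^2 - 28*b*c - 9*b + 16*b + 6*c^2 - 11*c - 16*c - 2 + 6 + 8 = -10*b^2 + 7*b + 6*c^2 + c*(-28*b - 27) + 12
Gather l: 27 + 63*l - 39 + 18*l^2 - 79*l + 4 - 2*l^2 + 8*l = 16*l^2 - 8*l - 8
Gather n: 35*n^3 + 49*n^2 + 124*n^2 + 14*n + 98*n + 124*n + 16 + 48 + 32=35*n^3 + 173*n^2 + 236*n + 96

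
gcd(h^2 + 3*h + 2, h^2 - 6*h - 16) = h + 2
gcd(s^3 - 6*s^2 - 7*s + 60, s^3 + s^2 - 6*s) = s + 3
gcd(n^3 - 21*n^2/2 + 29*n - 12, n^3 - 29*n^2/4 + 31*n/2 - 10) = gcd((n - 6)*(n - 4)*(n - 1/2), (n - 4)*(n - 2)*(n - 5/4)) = n - 4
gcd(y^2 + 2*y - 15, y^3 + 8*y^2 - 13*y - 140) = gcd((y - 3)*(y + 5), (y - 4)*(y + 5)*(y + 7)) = y + 5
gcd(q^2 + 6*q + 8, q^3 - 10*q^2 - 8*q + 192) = q + 4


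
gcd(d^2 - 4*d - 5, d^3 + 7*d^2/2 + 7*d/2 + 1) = d + 1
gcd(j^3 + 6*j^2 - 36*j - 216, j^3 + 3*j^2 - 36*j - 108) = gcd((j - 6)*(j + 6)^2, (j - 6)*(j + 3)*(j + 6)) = j^2 - 36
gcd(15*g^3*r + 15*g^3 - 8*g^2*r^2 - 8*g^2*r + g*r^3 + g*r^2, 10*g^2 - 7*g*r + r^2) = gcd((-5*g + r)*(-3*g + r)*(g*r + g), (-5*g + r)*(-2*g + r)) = -5*g + r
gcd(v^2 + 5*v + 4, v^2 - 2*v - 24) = v + 4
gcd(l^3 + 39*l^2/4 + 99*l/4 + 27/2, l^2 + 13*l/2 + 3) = l + 6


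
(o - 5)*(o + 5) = o^2 - 25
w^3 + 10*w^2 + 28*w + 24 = (w + 2)^2*(w + 6)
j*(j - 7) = j^2 - 7*j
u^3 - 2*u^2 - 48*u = u*(u - 8)*(u + 6)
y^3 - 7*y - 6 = (y - 3)*(y + 1)*(y + 2)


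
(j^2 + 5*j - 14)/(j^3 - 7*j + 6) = (j + 7)/(j^2 + 2*j - 3)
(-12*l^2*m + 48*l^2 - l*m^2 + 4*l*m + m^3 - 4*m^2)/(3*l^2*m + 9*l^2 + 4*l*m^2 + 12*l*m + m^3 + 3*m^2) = (-4*l*m + 16*l + m^2 - 4*m)/(l*m + 3*l + m^2 + 3*m)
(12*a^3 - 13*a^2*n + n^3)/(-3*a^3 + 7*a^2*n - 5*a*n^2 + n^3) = (-4*a - n)/(a - n)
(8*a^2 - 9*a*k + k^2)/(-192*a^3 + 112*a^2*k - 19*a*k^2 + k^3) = (-a + k)/(24*a^2 - 11*a*k + k^2)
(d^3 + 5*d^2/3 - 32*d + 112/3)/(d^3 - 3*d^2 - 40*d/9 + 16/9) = 3*(3*d^2 + 17*d - 28)/(9*d^2 + 9*d - 4)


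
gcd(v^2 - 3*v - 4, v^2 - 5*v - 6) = v + 1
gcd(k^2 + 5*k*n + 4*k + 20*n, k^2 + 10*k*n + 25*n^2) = k + 5*n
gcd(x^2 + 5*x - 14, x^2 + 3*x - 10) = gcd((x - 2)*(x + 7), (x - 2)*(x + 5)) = x - 2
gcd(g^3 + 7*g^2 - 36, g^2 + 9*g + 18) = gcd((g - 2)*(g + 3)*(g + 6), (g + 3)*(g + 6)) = g^2 + 9*g + 18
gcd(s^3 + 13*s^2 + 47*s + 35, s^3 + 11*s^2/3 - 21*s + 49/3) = s + 7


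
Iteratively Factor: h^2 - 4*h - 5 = (h - 5)*(h + 1)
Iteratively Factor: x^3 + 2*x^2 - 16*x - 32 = (x + 2)*(x^2 - 16) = (x - 4)*(x + 2)*(x + 4)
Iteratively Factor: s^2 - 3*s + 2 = (s - 1)*(s - 2)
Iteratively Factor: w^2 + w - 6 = (w - 2)*(w + 3)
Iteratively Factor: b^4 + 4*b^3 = (b)*(b^3 + 4*b^2) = b*(b + 4)*(b^2) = b^2*(b + 4)*(b)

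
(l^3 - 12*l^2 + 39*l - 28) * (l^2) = l^5 - 12*l^4 + 39*l^3 - 28*l^2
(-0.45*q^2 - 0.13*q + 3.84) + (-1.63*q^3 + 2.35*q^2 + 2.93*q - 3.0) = -1.63*q^3 + 1.9*q^2 + 2.8*q + 0.84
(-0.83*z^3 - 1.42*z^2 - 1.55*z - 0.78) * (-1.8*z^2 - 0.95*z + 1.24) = 1.494*z^5 + 3.3445*z^4 + 3.1098*z^3 + 1.1157*z^2 - 1.181*z - 0.9672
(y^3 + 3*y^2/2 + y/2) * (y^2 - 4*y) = y^5 - 5*y^4/2 - 11*y^3/2 - 2*y^2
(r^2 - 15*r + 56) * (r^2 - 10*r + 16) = r^4 - 25*r^3 + 222*r^2 - 800*r + 896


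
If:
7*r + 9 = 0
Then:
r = -9/7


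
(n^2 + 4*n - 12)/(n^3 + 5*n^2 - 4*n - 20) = (n + 6)/(n^2 + 7*n + 10)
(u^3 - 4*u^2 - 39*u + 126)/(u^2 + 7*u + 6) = (u^2 - 10*u + 21)/(u + 1)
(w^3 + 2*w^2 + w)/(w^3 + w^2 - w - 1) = w/(w - 1)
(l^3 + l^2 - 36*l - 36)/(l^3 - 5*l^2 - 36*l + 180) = (l + 1)/(l - 5)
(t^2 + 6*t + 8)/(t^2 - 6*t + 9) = (t^2 + 6*t + 8)/(t^2 - 6*t + 9)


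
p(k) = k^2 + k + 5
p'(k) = 2*k + 1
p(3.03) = 17.21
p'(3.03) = 7.06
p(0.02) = 5.02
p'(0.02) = 1.04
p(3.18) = 18.29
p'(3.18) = 7.36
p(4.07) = 25.63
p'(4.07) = 9.14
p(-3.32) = 12.70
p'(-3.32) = -5.64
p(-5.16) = 26.47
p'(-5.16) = -9.32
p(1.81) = 10.09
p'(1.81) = 4.62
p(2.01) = 11.05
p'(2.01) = 5.02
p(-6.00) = 35.00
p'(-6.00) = -11.00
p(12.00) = 161.00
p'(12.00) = 25.00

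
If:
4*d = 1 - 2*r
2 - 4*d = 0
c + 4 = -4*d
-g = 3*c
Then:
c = -6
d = 1/2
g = 18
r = -1/2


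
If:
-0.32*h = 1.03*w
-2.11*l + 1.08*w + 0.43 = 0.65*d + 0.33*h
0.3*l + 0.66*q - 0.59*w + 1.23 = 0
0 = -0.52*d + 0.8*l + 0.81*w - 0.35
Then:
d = 2.11652856789513*w - 0.243940143457828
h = -3.21875*w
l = 0.363243569131833*w + 0.278938906752412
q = 0.728828680697652*w - 1.99042677579655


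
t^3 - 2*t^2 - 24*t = t*(t - 6)*(t + 4)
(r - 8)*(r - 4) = r^2 - 12*r + 32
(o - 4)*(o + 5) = o^2 + o - 20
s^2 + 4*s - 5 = (s - 1)*(s + 5)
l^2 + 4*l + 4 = (l + 2)^2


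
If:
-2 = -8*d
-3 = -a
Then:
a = 3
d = 1/4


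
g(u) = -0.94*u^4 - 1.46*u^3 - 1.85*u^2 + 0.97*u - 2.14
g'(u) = -3.76*u^3 - 4.38*u^2 - 3.7*u + 0.97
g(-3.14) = -69.60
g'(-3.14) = 85.81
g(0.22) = -2.03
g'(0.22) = -0.10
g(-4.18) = -218.86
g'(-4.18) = 214.52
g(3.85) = -315.67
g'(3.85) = -292.77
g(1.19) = -7.95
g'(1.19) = -15.97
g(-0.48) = -2.92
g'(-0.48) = 2.15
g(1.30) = -9.90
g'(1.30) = -19.50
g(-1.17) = -5.23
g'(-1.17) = 5.33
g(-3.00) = -58.42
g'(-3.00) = 74.17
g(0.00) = -2.14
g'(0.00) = 0.97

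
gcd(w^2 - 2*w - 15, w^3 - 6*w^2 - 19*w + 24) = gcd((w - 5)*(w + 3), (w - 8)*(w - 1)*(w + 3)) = w + 3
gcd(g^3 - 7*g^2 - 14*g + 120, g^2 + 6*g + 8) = g + 4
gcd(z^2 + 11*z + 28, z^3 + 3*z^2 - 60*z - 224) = z^2 + 11*z + 28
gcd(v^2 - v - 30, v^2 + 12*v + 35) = v + 5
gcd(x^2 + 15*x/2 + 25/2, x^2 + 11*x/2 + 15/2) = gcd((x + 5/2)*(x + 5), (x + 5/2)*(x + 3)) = x + 5/2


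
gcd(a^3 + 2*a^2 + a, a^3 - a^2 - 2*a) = a^2 + a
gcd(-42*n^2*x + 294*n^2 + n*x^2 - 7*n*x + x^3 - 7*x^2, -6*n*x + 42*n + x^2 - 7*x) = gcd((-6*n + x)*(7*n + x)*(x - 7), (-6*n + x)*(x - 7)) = -6*n*x + 42*n + x^2 - 7*x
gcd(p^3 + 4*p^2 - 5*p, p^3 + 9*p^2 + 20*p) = p^2 + 5*p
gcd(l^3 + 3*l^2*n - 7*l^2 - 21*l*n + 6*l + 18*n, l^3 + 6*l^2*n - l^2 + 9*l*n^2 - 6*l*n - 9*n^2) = l^2 + 3*l*n - l - 3*n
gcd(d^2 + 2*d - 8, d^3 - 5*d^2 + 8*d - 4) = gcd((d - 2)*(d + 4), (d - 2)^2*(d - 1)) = d - 2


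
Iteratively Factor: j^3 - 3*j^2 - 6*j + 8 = (j - 4)*(j^2 + j - 2) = (j - 4)*(j + 2)*(j - 1)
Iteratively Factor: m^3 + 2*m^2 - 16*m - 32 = (m + 4)*(m^2 - 2*m - 8) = (m + 2)*(m + 4)*(m - 4)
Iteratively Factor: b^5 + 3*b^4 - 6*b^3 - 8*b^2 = (b + 4)*(b^4 - b^3 - 2*b^2) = (b - 2)*(b + 4)*(b^3 + b^2) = b*(b - 2)*(b + 4)*(b^2 + b) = b*(b - 2)*(b + 1)*(b + 4)*(b)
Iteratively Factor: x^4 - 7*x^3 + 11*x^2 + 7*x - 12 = (x - 1)*(x^3 - 6*x^2 + 5*x + 12) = (x - 1)*(x + 1)*(x^2 - 7*x + 12) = (x - 3)*(x - 1)*(x + 1)*(x - 4)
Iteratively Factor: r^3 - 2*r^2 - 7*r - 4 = (r + 1)*(r^2 - 3*r - 4) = (r - 4)*(r + 1)*(r + 1)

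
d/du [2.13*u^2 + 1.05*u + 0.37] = 4.26*u + 1.05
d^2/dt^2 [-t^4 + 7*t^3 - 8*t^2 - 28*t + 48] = -12*t^2 + 42*t - 16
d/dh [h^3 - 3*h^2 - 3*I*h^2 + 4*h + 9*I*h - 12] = 3*h^2 - 6*h - 6*I*h + 4 + 9*I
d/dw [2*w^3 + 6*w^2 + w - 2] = 6*w^2 + 12*w + 1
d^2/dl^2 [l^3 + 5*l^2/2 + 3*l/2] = 6*l + 5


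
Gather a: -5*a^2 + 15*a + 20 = -5*a^2 + 15*a + 20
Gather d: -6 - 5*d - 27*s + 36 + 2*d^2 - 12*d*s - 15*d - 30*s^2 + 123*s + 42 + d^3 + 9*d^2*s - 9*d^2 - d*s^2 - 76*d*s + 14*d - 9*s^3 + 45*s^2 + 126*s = d^3 + d^2*(9*s - 7) + d*(-s^2 - 88*s - 6) - 9*s^3 + 15*s^2 + 222*s + 72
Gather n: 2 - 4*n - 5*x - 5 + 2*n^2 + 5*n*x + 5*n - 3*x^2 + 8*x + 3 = 2*n^2 + n*(5*x + 1) - 3*x^2 + 3*x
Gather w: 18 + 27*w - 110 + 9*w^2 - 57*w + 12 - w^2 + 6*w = 8*w^2 - 24*w - 80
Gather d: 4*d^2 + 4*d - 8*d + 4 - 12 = 4*d^2 - 4*d - 8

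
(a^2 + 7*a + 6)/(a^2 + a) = (a + 6)/a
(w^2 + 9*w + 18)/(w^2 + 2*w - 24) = (w + 3)/(w - 4)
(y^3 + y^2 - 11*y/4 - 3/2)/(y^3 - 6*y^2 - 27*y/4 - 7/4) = (2*y^2 + y - 6)/(2*y^2 - 13*y - 7)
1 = 1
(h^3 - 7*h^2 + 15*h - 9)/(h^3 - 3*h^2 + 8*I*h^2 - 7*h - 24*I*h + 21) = (h^2 - 4*h + 3)/(h^2 + 8*I*h - 7)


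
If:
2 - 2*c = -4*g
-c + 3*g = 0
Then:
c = 3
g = 1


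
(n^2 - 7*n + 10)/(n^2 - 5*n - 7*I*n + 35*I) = (n - 2)/(n - 7*I)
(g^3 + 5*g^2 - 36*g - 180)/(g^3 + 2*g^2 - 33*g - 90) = (g + 6)/(g + 3)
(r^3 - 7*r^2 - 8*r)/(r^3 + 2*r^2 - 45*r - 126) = r*(r^2 - 7*r - 8)/(r^3 + 2*r^2 - 45*r - 126)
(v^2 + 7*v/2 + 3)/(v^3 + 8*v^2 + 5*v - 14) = (v + 3/2)/(v^2 + 6*v - 7)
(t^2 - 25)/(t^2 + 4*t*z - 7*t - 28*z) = (t^2 - 25)/(t^2 + 4*t*z - 7*t - 28*z)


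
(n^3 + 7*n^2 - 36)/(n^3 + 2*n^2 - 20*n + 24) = (n + 3)/(n - 2)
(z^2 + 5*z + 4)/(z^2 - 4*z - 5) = (z + 4)/(z - 5)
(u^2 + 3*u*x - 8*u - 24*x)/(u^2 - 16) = (u^2 + 3*u*x - 8*u - 24*x)/(u^2 - 16)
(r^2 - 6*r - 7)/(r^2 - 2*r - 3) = (r - 7)/(r - 3)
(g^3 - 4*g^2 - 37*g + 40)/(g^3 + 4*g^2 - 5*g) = (g - 8)/g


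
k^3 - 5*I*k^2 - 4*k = k*(k - 4*I)*(k - I)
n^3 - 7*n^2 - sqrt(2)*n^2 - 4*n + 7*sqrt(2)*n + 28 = (n - 7)*(n - 2*sqrt(2))*(n + sqrt(2))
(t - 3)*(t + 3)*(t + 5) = t^3 + 5*t^2 - 9*t - 45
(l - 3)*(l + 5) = l^2 + 2*l - 15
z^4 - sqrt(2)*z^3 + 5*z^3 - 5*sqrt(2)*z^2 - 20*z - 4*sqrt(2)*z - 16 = (z + 1)*(z + 4)*(z - 2*sqrt(2))*(z + sqrt(2))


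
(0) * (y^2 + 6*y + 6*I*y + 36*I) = 0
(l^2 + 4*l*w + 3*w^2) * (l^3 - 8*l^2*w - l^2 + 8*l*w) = l^5 - 4*l^4*w - l^4 - 29*l^3*w^2 + 4*l^3*w - 24*l^2*w^3 + 29*l^2*w^2 + 24*l*w^3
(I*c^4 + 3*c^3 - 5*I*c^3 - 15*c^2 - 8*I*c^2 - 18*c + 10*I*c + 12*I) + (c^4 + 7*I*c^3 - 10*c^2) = c^4 + I*c^4 + 3*c^3 + 2*I*c^3 - 25*c^2 - 8*I*c^2 - 18*c + 10*I*c + 12*I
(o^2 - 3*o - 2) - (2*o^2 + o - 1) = -o^2 - 4*o - 1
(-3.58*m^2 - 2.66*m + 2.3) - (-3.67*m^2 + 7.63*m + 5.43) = 0.0899999999999999*m^2 - 10.29*m - 3.13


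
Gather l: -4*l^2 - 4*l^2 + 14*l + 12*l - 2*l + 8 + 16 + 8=-8*l^2 + 24*l + 32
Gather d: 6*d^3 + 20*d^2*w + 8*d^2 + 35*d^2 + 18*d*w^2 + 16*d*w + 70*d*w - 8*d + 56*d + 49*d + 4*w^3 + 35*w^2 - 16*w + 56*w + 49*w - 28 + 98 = 6*d^3 + d^2*(20*w + 43) + d*(18*w^2 + 86*w + 97) + 4*w^3 + 35*w^2 + 89*w + 70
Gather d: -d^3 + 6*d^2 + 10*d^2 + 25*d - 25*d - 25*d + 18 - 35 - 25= -d^3 + 16*d^2 - 25*d - 42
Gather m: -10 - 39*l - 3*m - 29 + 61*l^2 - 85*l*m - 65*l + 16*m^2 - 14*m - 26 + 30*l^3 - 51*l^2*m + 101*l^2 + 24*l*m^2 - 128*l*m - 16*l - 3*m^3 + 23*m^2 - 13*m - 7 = 30*l^3 + 162*l^2 - 120*l - 3*m^3 + m^2*(24*l + 39) + m*(-51*l^2 - 213*l - 30) - 72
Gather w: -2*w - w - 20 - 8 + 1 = -3*w - 27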